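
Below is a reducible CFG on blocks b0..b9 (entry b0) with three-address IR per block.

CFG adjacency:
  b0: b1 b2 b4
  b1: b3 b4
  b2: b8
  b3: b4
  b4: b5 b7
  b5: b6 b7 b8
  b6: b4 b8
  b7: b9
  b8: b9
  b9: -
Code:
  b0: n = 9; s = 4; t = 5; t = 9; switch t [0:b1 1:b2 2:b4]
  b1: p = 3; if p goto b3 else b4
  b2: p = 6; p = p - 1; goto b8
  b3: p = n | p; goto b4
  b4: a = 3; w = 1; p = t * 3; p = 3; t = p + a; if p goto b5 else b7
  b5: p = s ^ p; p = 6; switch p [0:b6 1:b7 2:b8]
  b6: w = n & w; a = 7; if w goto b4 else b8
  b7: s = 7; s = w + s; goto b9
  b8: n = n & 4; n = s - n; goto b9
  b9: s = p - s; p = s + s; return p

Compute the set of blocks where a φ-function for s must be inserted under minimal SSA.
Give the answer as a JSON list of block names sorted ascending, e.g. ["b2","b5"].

Answer: ["b9"]

Derivation:
idom tree: b1←b0 b2←b0 b3←b1 b4←b0 b5←b4 b6←b5 b7←b4 b8←b0 b9←b0
Join-block Dom:
  b4: preds {b0,b1,b3,b6}: {b0} ∩ {b0,b1} ∩ {b0,b1,b3} ∩ {b0,b4,b5,b6} = {b0}; idom=b0
  b7: preds {b4,b5}: {b0,b4} ∩ {b0,b4,b5} = {b0,b4}; idom=b4
  b8: preds {b2,b5,b6}: {b0,b2} ∩ {b0,b4,b5} ∩ {b0,b4,b5,b6} = {b0}; idom=b0
  b9: preds {b7,b8}: {b0,b4,b7} ∩ {b0,b8} = {b0}; idom=b0

DF walk-up:
  b4←b0: walk · to b0
  b4←b1: walk b1 to b0
  b4←b3: walk b3→b1 to b0
  b4←b6: walk b6→b5→b4 to b0
  b7←b4: walk · to b4
  b7←b5: walk b5 to b4
  b8←b2: walk b2 to b0
  b8←b5: walk b5→b4 to b0
  b8←b6: walk b6→b5→b4 to b0
  b9←b7: walk b7→b4 to b0
  b9←b8: walk b8 to b0
  b0 → ∅
  b1 → {b4}
  b2 → {b8}
  b3 → {b4}
  b4 → {b4,b8,b9}
  b5 → {b4,b7,b8}
  b6 → {b4,b8}
  b7 → {b9}
  b8 → {b9}
  b9 → ∅

φ for s: defs {b0,b7,b9}
  DF⁺ = {b9}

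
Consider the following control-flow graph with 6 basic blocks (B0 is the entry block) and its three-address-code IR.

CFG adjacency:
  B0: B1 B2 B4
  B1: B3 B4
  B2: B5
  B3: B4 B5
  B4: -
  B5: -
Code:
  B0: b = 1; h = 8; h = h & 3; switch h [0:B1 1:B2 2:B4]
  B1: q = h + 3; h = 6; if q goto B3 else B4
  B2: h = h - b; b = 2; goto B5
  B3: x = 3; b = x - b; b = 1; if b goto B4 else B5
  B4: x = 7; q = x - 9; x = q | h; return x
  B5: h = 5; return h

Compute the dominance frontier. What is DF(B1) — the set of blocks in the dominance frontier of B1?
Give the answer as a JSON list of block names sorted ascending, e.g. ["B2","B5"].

Answer: ["B4", "B5"]

Working:
idom tree: B1←B0 B2←B0 B3←B1 B4←B0 B5←B0
Dom at joins:
  B4: preds {B0,B1,B3}: {B0} ∩ {B0,B1} ∩ {B0,B1,B3} = {B0}; idom=B0
  B5: preds {B2,B3}: {B0,B2} ∩ {B0,B1,B3} = {B0}; idom=B0

DF derivation:
  B4←B0: walk · to B0
  B4←B1: walk B1 to B0
  B4←B3: walk B3→B1 to B0
  B5←B2: walk B2 to B0
  B5←B3: walk B3→B1 to B0
  B0 → ∅
  B1 → {B4,B5}
  B2 → {B5}
  B3 → {B4,B5}
  B4 → ∅
  B5 → ∅

DF(B1) = ["B4", "B5"]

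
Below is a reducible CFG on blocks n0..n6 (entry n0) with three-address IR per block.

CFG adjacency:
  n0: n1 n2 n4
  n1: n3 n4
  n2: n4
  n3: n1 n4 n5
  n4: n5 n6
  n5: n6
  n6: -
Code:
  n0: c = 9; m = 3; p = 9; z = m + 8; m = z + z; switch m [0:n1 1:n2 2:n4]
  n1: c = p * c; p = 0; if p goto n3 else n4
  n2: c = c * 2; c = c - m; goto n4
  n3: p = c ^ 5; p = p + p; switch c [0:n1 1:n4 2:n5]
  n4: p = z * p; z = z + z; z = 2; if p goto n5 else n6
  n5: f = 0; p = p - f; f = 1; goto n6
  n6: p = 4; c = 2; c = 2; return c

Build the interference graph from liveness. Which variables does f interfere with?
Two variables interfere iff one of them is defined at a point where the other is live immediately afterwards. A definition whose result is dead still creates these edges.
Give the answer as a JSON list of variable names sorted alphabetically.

Answer: ["p"]

Derivation:
Per-block:
  n0: def={c,m,p,z} ue=∅
  n1: def={c,p} ue={c,p}
  n2: def={c} ue={c,m}
  n3: def={p} ue={c}
  n4: def={p,z} ue={p,z}
  n5: def={f,p} ue={p}
  n6: def={c,p} ue=∅

Backward fixpoint:
  n0: in=∅ out={c,m,p,z}
  n1: in={c,p,z} out={c,p,z}
  n2: in={c,m,p,z} out={p,z}
  n3: in={c,z} out={c,p,z}
  n4: in={p,z} out={p}
  n5: in={p} out=∅
  n6: in=∅ out=∅

Interfere edges:
  c — {m,p,z}
  f — {p}
  m — {c,p,z}
  p — {c,f,m,z}
  z — {c,m,p}

N(f) = ["p"]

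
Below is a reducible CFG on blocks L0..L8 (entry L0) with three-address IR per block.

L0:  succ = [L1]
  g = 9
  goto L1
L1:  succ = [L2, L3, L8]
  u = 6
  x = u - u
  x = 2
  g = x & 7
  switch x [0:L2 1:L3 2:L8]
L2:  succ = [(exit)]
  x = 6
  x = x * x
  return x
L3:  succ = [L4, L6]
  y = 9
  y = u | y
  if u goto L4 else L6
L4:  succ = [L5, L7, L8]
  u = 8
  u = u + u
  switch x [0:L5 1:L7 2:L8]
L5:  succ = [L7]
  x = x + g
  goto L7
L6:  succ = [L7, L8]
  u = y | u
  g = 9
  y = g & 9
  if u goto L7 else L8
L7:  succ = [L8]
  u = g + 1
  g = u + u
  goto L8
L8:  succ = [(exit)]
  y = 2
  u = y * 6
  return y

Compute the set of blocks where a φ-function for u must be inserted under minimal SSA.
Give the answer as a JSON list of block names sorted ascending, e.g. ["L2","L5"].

Answer: ["L7", "L8"]

Analysis:
idom tree: L1←L0 L2←L1 L3←L1 L4←L3 L5←L4 L6←L3 L7←L3 L8←L1
Dom∩ at merges:
  L7: preds {L4,L5,L6}: {L0,L1,L3,L4} ∩ {L0,L1,L3,L4,L5} ∩ {L0,L1,L3,L6} = {L0,L1,L3}; idom=L3
  L8: preds {L1,L4,L6,L7}: {L0,L1} ∩ {L0,L1,L3,L4} ∩ {L0,L1,L3,L6} ∩ {L0,L1,L3,L7} = {L0,L1}; idom=L1

DF derivation:
  join L7 pred L4: L4 stop@L3
  join L7 pred L5: L5→L4 stop@L3
  join L7 pred L6: L6 stop@L3
  join L8 pred L1: · stop@L1
  join L8 pred L4: L4→L3 stop@L1
  join L8 pred L6: L6→L3 stop@L1
  join L8 pred L7: L7→L3 stop@L1
  L0 → ∅
  L1 → ∅
  L2 → ∅
  L3 → {L8}
  L4 → {L7,L8}
  L5 → {L7}
  L6 → {L7,L8}
  L7 → {L8}
  L8 → ∅

φ for u: defs {L1,L4,L6,L7,L8}
  DF⁺ = {L7,L8}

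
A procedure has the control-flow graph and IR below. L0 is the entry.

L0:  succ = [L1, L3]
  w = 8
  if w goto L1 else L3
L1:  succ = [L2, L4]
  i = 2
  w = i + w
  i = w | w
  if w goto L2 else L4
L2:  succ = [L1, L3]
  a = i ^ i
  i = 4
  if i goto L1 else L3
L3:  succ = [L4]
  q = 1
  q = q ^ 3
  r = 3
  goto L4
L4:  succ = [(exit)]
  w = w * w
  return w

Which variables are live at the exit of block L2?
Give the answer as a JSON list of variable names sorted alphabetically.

Block summaries:
  L0 def {w} use ∅
  L1 def {i,w} use {w}
  L2 def {a,i} use {i}
  L3 def {q,r} use ∅
  L4 def {w} use {w}

Liveness:
  L0: in=∅ out={w}
  L1: in={w} out={i,w}
  L2: in={i,w} out={w}
  L3: in={w} out={w}
  L4: in={w} out=∅

live-out(L2) = ["w"]

Answer: ["w"]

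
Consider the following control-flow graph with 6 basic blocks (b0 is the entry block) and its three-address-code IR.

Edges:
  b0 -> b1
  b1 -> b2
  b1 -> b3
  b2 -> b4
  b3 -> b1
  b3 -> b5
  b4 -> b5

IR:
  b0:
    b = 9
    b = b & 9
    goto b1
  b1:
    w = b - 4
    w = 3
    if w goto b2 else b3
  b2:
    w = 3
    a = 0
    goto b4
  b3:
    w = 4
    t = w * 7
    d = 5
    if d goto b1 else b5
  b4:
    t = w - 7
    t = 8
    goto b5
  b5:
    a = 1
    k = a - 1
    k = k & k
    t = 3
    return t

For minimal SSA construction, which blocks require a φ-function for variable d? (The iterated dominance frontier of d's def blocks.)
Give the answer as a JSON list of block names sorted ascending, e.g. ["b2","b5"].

Answer: ["b1", "b5"]

Working:
idom tree: b1←b0 b2←b1 b3←b1 b4←b2 b5←b1
Dom at joins:
  b1: preds {b0,b3}: {b0} ∩ {b0,b1,b3} = {b0}; idom=b0
  b5: preds {b3,b4}: {b0,b1,b3} ∩ {b0,b1,b2,b4} = {b0,b1}; idom=b1

DF walk-up:
  join b1 pred b0: · stop@b0
  join b1 pred b3: b3→b1 stop@b0
  join b5 pred b3: b3 stop@b1
  join b5 pred b4: b4→b2 stop@b1
  b0 → ∅
  b1 → {b1}
  b2 → {b5}
  b3 → {b1,b5}
  b4 → {b5}
  b5 → ∅

φ for d: defs {b3}
  DF⁺ = {b1,b5}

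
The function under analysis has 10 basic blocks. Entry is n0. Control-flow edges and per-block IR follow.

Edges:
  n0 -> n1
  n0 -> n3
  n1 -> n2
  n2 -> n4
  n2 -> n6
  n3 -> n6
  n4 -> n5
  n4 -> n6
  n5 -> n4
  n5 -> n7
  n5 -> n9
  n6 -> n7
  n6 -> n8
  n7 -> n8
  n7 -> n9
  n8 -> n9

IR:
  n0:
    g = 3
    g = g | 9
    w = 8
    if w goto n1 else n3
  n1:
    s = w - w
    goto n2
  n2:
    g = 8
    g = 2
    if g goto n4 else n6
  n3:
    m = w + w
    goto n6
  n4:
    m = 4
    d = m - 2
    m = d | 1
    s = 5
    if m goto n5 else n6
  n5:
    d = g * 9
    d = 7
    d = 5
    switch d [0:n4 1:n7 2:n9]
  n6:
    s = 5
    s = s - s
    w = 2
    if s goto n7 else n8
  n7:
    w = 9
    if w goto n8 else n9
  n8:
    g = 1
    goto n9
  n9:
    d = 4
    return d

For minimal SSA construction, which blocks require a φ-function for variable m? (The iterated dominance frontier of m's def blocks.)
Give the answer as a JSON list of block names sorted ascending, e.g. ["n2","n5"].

idom tree: n1←n0 n2←n1 n3←n0 n4←n2 n5←n4 n6←n0 n7←n0 n8←n0 n9←n0
Dom at joins:
  n4: preds {n2,n5}: {n0,n1,n2} ∩ {n0,n1,n2,n4,n5} = {n0,n1,n2}; idom=n2
  n6: preds {n2,n3,n4}: {n0,n1,n2} ∩ {n0,n3} ∩ {n0,n1,n2,n4} = {n0}; idom=n0
  n7: preds {n5,n6}: {n0,n1,n2,n4,n5} ∩ {n0,n6} = {n0}; idom=n0
  n8: preds {n6,n7}: {n0,n6} ∩ {n0,n7} = {n0}; idom=n0
  n9: preds {n5,n7,n8}: {n0,n1,n2,n4,n5} ∩ {n0,n7} ∩ {n0,n8} = {n0}; idom=n0

Frontier:
  join n4 pred n2: · stop@n2
  join n4 pred n5: n5→n4 stop@n2
  join n6 pred n2: n2→n1 stop@n0
  join n6 pred n3: n3 stop@n0
  join n6 pred n4: n4→n2→n1 stop@n0
  join n7 pred n5: n5→n4→n2→n1 stop@n0
  join n7 pred n6: n6 stop@n0
  join n8 pred n6: n6 stop@n0
  join n8 pred n7: n7 stop@n0
  join n9 pred n5: n5→n4→n2→n1 stop@n0
  join n9 pred n7: n7 stop@n0
  join n9 pred n8: n8 stop@n0
  n0: DF=∅
  n1: DF={n6,n7,n9}
  n2: DF={n6,n7,n9}
  n3: DF={n6}
  n4: DF={n4,n6,n7,n9}
  n5: DF={n4,n7,n9}
  n6: DF={n7,n8}
  n7: DF={n8,n9}
  n8: DF={n9}
  n9: DF=∅

φ for m: defs {n3,n4}
  DF⁺ = {n4,n6,n7,n8,n9}

Answer: ["n4", "n6", "n7", "n8", "n9"]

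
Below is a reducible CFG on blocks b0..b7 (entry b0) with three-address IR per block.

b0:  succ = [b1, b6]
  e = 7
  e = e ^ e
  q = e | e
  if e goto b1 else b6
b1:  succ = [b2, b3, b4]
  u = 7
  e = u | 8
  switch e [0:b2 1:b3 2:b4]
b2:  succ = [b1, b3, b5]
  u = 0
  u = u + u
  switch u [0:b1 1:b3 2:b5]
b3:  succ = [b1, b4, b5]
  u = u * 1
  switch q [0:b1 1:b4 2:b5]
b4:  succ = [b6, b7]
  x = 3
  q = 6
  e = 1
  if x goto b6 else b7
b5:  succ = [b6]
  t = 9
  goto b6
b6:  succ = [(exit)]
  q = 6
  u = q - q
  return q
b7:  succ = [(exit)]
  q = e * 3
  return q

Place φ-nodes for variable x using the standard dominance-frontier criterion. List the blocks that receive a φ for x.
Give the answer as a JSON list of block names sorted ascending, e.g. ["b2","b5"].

Answer: ["b6"]

Derivation:
idom tree: b1←b0 b2←b1 b3←b1 b4←b1 b5←b1 b6←b0 b7←b4
Dom∩ at merges:
  b1: preds {b0,b2,b3}: {b0} ∩ {b0,b1,b2} ∩ {b0,b1,b3} = {b0}; idom=b0
  b3: preds {b1,b2}: {b0,b1} ∩ {b0,b1,b2} = {b0,b1}; idom=b1
  b4: preds {b1,b3}: {b0,b1} ∩ {b0,b1,b3} = {b0,b1}; idom=b1
  b5: preds {b2,b3}: {b0,b1,b2} ∩ {b0,b1,b3} = {b0,b1}; idom=b1
  b6: preds {b0,b4,b5}: {b0} ∩ {b0,b1,b4} ∩ {b0,b1,b5} = {b0}; idom=b0

DF derivation:
  b1←b0: walk · to b0
  b1←b2: walk b2→b1 to b0
  b1←b3: walk b3→b1 to b0
  b3←b1: walk · to b1
  b3←b2: walk b2 to b1
  b4←b1: walk · to b1
  b4←b3: walk b3 to b1
  b5←b2: walk b2 to b1
  b5←b3: walk b3 to b1
  b6←b0: walk · to b0
  b6←b4: walk b4→b1 to b0
  b6←b5: walk b5→b1 to b0
  DF(b0)=∅
  DF(b1)={b1,b6}
  DF(b2)={b1,b3,b5}
  DF(b3)={b1,b4,b5}
  DF(b4)={b6}
  DF(b5)={b6}
  DF(b6)=∅
  DF(b7)=∅

φ for x: defs {b4}
  DF⁺ = {b6}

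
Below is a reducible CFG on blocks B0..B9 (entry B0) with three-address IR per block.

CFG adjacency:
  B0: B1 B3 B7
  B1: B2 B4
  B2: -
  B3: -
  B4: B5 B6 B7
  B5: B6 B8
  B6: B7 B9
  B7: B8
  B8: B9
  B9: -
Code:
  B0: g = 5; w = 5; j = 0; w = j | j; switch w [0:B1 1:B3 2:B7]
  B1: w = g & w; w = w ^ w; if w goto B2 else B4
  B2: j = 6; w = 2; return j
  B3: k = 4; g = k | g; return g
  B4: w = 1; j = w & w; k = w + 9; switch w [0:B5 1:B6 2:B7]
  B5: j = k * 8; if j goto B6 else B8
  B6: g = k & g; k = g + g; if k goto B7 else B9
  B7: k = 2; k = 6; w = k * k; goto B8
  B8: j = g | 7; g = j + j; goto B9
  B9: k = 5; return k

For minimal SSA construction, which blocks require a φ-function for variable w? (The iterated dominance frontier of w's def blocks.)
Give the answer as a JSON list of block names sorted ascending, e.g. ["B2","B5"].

idom tree: B1←B0 B2←B1 B3←B0 B4←B1 B5←B4 B6←B4 B7←B0 B8←B0 B9←B0
Join-block Dom:
  B6: preds {B4,B5}: {B0,B1,B4} ∩ {B0,B1,B4,B5} = {B0,B1,B4}; idom=B4
  B7: preds {B0,B4,B6}: {B0} ∩ {B0,B1,B4} ∩ {B0,B1,B4,B6} = {B0}; idom=B0
  B8: preds {B5,B7}: {B0,B1,B4,B5} ∩ {B0,B7} = {B0}; idom=B0
  B9: preds {B6,B8}: {B0,B1,B4,B6} ∩ {B0,B8} = {B0}; idom=B0

DF walk-up:
  B6←B4: walk · to B4
  B6←B5: walk B5 to B4
  B7←B0: walk · to B0
  B7←B4: walk B4→B1 to B0
  B7←B6: walk B6→B4→B1 to B0
  B8←B5: walk B5→B4→B1 to B0
  B8←B7: walk B7 to B0
  B9←B6: walk B6→B4→B1 to B0
  B9←B8: walk B8 to B0
  B0 → ∅
  B1 → {B7,B8,B9}
  B2 → ∅
  B3 → ∅
  B4 → {B7,B8,B9}
  B5 → {B6,B8}
  B6 → {B7,B9}
  B7 → {B8}
  B8 → {B9}
  B9 → ∅

φ for w: defs {B0,B1,B2,B4,B7}
  DF⁺ = {B7,B8,B9}

Answer: ["B7", "B8", "B9"]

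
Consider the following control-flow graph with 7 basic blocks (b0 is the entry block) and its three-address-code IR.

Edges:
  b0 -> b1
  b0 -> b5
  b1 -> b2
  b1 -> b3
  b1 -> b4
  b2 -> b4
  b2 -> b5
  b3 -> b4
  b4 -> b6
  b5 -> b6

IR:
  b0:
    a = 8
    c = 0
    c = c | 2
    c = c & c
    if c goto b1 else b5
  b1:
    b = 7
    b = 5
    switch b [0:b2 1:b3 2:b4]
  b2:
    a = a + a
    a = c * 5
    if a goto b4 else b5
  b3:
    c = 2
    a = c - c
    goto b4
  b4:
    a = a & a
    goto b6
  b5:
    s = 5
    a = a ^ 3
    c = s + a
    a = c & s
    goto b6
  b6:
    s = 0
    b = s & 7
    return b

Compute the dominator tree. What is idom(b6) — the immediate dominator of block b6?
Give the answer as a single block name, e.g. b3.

Answer: b0

Working:
idom tree: b1←b0 b2←b1 b3←b1 b4←b1 b5←b0 b6←b0
Dom at joins:
  b4: preds {b1,b2,b3}: {b0,b1} ∩ {b0,b1,b2} ∩ {b0,b1,b3} = {b0,b1}; idom=b1
  b5: preds {b0,b2}: {b0} ∩ {b0,b1,b2} = {b0}; idom=b0
  b6: preds {b4,b5}: {b0,b1,b4} ∩ {b0,b5} = {b0}; idom=b0

idom(b6) = b0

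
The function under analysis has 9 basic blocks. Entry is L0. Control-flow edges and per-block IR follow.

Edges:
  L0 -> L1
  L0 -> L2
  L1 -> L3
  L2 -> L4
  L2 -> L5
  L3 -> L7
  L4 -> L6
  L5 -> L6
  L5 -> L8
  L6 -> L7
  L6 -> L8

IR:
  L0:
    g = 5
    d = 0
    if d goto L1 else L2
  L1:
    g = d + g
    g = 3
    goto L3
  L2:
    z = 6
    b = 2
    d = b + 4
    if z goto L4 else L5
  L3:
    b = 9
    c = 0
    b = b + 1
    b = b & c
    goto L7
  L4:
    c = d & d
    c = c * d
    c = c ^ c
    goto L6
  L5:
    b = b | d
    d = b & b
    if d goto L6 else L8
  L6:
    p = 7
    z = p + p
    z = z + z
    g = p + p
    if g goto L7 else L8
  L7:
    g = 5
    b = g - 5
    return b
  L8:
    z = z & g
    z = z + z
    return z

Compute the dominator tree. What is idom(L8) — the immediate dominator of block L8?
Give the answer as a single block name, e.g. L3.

Answer: L2

Working:
idom tree: L1←L0 L2←L0 L3←L1 L4←L2 L5←L2 L6←L2 L7←L0 L8←L2
Dom∩ at merges:
  L6: preds {L4,L5}: {L0,L2,L4} ∩ {L0,L2,L5} = {L0,L2}; idom=L2
  L7: preds {L3,L6}: {L0,L1,L3} ∩ {L0,L2,L6} = {L0}; idom=L0
  L8: preds {L5,L6}: {L0,L2,L5} ∩ {L0,L2,L6} = {L0,L2}; idom=L2

idom(L8) = L2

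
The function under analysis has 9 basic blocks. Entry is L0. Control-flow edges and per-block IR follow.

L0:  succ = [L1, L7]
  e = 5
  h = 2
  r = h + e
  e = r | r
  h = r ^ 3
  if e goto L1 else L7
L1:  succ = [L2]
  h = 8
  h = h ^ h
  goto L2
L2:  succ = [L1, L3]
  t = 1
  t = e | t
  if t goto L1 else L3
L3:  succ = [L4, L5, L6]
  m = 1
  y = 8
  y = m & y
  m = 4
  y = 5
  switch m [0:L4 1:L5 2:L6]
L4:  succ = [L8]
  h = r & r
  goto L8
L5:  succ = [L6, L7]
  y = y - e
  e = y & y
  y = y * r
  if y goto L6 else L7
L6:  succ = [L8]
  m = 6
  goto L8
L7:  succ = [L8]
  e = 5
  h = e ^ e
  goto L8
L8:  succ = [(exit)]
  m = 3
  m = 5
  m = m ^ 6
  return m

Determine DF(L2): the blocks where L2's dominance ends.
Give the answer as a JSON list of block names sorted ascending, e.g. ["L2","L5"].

idom tree: L1←L0 L2←L1 L3←L2 L4←L3 L5←L3 L6←L3 L7←L0 L8←L0
Dom∩ at merges:
  L1: preds {L0,L2}: {L0} ∩ {L0,L1,L2} = {L0}; idom=L0
  L6: preds {L3,L5}: {L0,L1,L2,L3} ∩ {L0,L1,L2,L3,L5} = {L0,L1,L2,L3}; idom=L3
  L7: preds {L0,L5}: {L0} ∩ {L0,L1,L2,L3,L5} = {L0}; idom=L0
  L8: preds {L4,L6,L7}: {L0,L1,L2,L3,L4} ∩ {L0,L1,L2,L3,L6} ∩ {L0,L7} = {L0}; idom=L0

DF derivation:
  L1←L0: walk · to L0
  L1←L2: walk L2→L1 to L0
  L6←L3: walk · to L3
  L6←L5: walk L5 to L3
  L7←L0: walk · to L0
  L7←L5: walk L5→L3→L2→L1 to L0
  L8←L4: walk L4→L3→L2→L1 to L0
  L8←L6: walk L6→L3→L2→L1 to L0
  L8←L7: walk L7 to L0
  L0 → ∅
  L1 → {L1,L7,L8}
  L2 → {L1,L7,L8}
  L3 → {L7,L8}
  L4 → {L8}
  L5 → {L6,L7}
  L6 → {L8}
  L7 → {L8}
  L8 → ∅

DF(L2) = ["L1", "L7", "L8"]

Answer: ["L1", "L7", "L8"]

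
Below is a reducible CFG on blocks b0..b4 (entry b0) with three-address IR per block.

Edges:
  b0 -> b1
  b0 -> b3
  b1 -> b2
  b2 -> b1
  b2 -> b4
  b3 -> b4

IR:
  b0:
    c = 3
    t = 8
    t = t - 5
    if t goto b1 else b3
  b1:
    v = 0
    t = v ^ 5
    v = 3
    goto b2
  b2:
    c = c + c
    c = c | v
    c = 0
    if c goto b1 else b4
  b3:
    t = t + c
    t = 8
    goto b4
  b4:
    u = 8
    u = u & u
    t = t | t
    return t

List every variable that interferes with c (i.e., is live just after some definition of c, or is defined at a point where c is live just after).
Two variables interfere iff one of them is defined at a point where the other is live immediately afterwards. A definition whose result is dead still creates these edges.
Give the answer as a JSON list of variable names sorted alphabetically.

Answer: ["t", "v"]

Derivation:
Block summaries:
  b0: {c,t} / ∅
  b1: {t,v} / ∅
  b2: {c} / {c,v}
  b3: {t} / {c,t}
  b4: {t,u} / {t}

Live sets:
  b0 li=∅ lo={c,t}
  b1 li={c} lo={c,t,v}
  b2 li={c,t,v} lo={c,t}
  b3 li={c,t} lo={t}
  b4 li={t} lo=∅

Conflict graph:
  c — {t,v}
  t — {c,u,v}
  u — {t}
  v — {c,t}

N(c) = ["t", "v"]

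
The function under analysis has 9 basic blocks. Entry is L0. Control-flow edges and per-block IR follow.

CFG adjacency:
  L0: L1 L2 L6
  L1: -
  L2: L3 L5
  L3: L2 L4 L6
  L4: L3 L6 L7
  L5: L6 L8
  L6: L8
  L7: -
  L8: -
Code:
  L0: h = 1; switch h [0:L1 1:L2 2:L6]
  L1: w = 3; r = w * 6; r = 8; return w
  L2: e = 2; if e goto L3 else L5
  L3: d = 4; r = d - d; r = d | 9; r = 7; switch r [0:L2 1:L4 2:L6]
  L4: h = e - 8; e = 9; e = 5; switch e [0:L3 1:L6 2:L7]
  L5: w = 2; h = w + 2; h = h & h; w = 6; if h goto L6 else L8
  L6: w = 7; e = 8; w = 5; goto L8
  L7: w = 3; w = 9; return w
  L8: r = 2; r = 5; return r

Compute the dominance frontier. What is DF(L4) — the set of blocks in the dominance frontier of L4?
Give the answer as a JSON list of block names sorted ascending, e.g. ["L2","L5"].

idom tree: L1←L0 L2←L0 L3←L2 L4←L3 L5←L2 L6←L0 L7←L4 L8←L0
Dom∩ at merges:
  L2: preds {L0,L3}: {L0} ∩ {L0,L2,L3} = {L0}; idom=L0
  L3: preds {L2,L4}: {L0,L2} ∩ {L0,L2,L3,L4} = {L0,L2}; idom=L2
  L6: preds {L0,L3,L4,L5}: {L0} ∩ {L0,L2,L3} ∩ {L0,L2,L3,L4} ∩ {L0,L2,L5} = {L0}; idom=L0
  L8: preds {L5,L6}: {L0,L2,L5} ∩ {L0,L6} = {L0}; idom=L0

DF derivation:
  L2←L0: walk · to L0
  L2←L3: walk L3→L2 to L0
  L3←L2: walk · to L2
  L3←L4: walk L4→L3 to L2
  L6←L0: walk · to L0
  L6←L3: walk L3→L2 to L0
  L6←L4: walk L4→L3→L2 to L0
  L6←L5: walk L5→L2 to L0
  L8←L5: walk L5→L2 to L0
  L8←L6: walk L6 to L0
  L0: DF=∅
  L1: DF=∅
  L2: DF={L2,L6,L8}
  L3: DF={L2,L3,L6}
  L4: DF={L3,L6}
  L5: DF={L6,L8}
  L6: DF={L8}
  L7: DF=∅
  L8: DF=∅

DF(L4) = ["L3", "L6"]

Answer: ["L3", "L6"]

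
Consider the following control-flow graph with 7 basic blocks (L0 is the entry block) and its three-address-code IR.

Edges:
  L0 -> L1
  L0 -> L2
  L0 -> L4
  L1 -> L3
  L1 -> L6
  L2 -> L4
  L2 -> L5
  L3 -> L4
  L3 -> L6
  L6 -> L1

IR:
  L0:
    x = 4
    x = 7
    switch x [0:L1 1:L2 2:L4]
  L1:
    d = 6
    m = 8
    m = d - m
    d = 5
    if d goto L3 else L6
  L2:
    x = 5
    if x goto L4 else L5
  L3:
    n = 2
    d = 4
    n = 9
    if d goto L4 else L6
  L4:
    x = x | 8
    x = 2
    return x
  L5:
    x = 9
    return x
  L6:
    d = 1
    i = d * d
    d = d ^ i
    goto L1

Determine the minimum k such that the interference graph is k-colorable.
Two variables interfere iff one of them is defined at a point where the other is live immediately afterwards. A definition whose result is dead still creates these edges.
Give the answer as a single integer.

Per-block:
  L0 def {x} use ∅
  L1 def {d,m} use ∅
  L2 def {x} use ∅
  L3 def {d,n} use ∅
  L4 def {x} use {x}
  L5 def {x} use ∅
  L6 def {d,i} use ∅

Live sets:
  L0: in=∅ out={x}
  L1: in={x} out={x}
  L2: in=∅ out={x}
  L3: in={x} out={x}
  L4: in={x} out=∅
  L5: in=∅ out=∅
  L6: in={x} out={x}

Conflict graph:
  d: {i,m,n,x}
  i: {d,x}
  m: {d,x}
  n: {d,x}
  x: {d,i,m,n}

Registers:
  lower bound: {d,i,x} mutually conflict ⇒ χ ≥ 3
  3-colouring: c0={d}  c1={x}  c2={i,m,n}
  χ = 3

Answer: 3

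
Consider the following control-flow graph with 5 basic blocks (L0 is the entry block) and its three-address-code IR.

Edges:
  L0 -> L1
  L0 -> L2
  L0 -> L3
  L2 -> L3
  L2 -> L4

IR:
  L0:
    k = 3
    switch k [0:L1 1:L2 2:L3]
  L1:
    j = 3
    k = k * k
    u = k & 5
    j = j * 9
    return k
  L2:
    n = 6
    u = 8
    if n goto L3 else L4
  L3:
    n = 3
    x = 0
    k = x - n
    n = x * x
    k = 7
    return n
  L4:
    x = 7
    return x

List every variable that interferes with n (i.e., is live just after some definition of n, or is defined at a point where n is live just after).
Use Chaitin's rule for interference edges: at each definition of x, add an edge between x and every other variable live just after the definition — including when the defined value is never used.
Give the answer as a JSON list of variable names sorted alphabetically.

Answer: ["k", "u", "x"]

Analysis:
Per-block:
  L0 def {k} use ∅
  L1 def {j,k,u} use {k}
  L2 def {n,u} use ∅
  L3 def {k,n,x} use ∅
  L4 def {x} use ∅

Liveness:
  L0: in=∅ out={k}
  L1: in={k} out=∅
  L2: in=∅ out=∅
  L3: in=∅ out=∅
  L4: in=∅ out=∅

Conflict graph:
  j — {k,u}
  k — {j,n,u,x}
  n — {k,u,x}
  u — {j,k,n}
  x — {k,n}

N(n) = ["k", "u", "x"]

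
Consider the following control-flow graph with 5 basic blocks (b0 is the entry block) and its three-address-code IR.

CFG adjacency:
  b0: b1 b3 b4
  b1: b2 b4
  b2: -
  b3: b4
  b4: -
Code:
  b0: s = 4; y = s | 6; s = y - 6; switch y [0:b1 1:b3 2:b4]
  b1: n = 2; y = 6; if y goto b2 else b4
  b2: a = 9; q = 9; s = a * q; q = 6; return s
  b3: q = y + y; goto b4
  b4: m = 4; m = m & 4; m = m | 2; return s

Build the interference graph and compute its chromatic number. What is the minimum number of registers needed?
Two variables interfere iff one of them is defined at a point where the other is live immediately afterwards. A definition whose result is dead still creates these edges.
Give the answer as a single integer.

def/use:
  b0: def={s,y} ue=∅
  b1: def={n,y} ue=∅
  b2: def={a,q,s} ue=∅
  b3: def={q} ue={y}
  b4: def={m} ue={s}

Backward fixpoint:
  b0 li=∅ lo={s,y}
  b1 li={s} lo={s}
  b2 li=∅ lo=∅
  b3 li={s,y} lo={s}
  b4 li={s} lo=∅

Conflict graph:
  a↔{q}
  m↔{s}
  n↔{s}
  q↔{a,s}
  s↔{m,n,q,y}
  y↔{s}

Chromatic number:
  clique {a,q} ⇒ need ≥ 2
  2-colouring: c0={a,s}  c1={m,n,q,y}
  χ = 2

Answer: 2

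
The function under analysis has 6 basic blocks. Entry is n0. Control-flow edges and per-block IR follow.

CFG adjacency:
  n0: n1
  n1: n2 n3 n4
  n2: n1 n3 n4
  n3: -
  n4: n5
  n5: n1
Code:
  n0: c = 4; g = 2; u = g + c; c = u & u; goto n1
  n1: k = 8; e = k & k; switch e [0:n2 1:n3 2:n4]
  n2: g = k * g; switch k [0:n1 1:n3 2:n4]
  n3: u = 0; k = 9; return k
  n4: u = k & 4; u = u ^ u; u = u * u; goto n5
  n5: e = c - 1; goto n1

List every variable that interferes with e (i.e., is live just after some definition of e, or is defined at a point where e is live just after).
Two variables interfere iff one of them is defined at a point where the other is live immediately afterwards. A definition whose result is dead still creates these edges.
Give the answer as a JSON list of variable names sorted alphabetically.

Answer: ["c", "g", "k"]

Analysis:
Block summaries:
  n0 def {c,g,u} use ∅
  n1 def {e,k} use ∅
  n2 def {g} use {g,k}
  n3 def {k,u} use ∅
  n4 def {u} use {k}
  n5 def {e} use {c}

Backward fixpoint:
  n0: in=∅ out={c,g}
  n1: in={c,g} out={c,g,k}
  n2: in={c,g,k} out={c,g,k}
  n3: in=∅ out=∅
  n4: in={c,g,k} out={c,g}
  n5: in={c,g} out={c,g}

Interfere edges:
  c — {e,g,k,u}
  e — {c,g,k}
  g — {c,e,k,u}
  k — {c,e,g}
  u — {c,g}

N(e) = ["c", "g", "k"]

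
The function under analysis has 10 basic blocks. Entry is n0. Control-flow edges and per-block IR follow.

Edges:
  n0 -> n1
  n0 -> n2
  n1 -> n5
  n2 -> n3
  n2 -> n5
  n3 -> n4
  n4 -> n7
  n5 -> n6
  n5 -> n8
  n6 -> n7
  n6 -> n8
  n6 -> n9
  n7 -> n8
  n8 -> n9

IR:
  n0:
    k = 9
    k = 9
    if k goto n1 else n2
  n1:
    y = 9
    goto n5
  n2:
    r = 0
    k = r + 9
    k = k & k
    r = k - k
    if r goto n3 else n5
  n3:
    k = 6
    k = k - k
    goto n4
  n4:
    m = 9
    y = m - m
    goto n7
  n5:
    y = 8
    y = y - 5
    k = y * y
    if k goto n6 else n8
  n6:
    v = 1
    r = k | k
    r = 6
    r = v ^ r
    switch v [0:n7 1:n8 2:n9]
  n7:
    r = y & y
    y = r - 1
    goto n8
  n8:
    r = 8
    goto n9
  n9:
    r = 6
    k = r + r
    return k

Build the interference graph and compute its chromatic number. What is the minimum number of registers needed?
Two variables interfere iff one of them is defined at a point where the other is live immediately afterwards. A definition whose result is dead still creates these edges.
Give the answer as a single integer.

Per-block:
  n0 def {k} use ∅
  n1 def {y} use ∅
  n2 def {k,r} use ∅
  n3 def {k} use ∅
  n4 def {m,y} use ∅
  n5 def {k,y} use ∅
  n6 def {r,v} use {k}
  n7 def {r,y} use {y}
  n8 def {r} use ∅
  n9 def {k,r} use ∅

Backward fixpoint:
  n0 li=∅ lo=∅
  n1 li=∅ lo=∅
  n2 li=∅ lo=∅
  n3 li=∅ lo=∅
  n4 li=∅ lo={y}
  n5 li=∅ lo={k,y}
  n6 li={k,y} lo={y}
  n7 li={y} lo=∅
  n8 li=∅ lo=∅
  n9 li=∅ lo=∅

Conflict graph:
  k — {v,y}
  m — ∅
  r — {v,y}
  v — {k,r,y}
  y — {k,r,v}

Colouring:
  lower bound: {k,v,y} mutually conflict ⇒ χ ≥ 3
  3-colouring: c0={m,v}  c1={y}  c2={k,r}
  χ = 3

Answer: 3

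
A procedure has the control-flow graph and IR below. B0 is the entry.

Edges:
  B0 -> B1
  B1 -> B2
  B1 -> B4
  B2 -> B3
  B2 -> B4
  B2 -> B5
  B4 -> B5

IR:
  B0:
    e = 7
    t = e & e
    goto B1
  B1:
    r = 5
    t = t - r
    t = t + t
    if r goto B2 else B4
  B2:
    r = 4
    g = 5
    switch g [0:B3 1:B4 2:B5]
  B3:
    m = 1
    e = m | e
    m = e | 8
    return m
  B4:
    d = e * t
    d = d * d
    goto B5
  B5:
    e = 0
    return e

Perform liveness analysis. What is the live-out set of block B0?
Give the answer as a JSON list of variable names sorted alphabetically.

def/use:
  B0: def={e,t} ue=∅
  B1: def={r,t} ue={t}
  B2: def={g,r} ue=∅
  B3: def={e,m} ue={e}
  B4: def={d} ue={e,t}
  B5: def={e} ue=∅

Live sets:
  B0 li=∅ lo={e,t}
  B1 li={e,t} lo={e,t}
  B2 li={e,t} lo={e,t}
  B3 li={e} lo=∅
  B4 li={e,t} lo=∅
  B5 li=∅ lo=∅

live-out(B0) = ["e", "t"]

Answer: ["e", "t"]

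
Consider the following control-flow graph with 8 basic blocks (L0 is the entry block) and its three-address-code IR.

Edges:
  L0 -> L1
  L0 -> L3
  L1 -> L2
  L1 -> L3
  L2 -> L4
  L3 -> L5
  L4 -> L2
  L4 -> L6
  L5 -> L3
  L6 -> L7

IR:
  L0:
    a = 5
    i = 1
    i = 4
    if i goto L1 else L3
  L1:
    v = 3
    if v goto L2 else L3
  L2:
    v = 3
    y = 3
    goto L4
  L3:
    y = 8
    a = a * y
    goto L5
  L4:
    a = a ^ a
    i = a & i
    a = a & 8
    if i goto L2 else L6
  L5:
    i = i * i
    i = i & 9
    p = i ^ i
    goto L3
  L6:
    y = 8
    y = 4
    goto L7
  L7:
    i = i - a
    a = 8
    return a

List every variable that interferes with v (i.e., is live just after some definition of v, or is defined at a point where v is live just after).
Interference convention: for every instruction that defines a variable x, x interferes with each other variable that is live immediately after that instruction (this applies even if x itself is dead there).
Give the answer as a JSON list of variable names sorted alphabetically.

def/use:
  L0 def {a,i} use ∅
  L1 def {v} use ∅
  L2 def {v,y} use ∅
  L3 def {a,y} use {a}
  L4 def {a,i} use {a,i}
  L5 def {i,p} use {i}
  L6 def {y} use ∅
  L7 def {a,i} use {a,i}

Backward fixpoint:
  L0: in=∅ out={a,i}
  L1: in={a,i} out={a,i}
  L2: in={a,i} out={a,i}
  L3: in={a,i} out={a,i}
  L4: in={a,i} out={a,i}
  L5: in={a,i} out={a,i}
  L6: in={a,i} out={a,i}
  L7: in={a,i} out=∅

Interfere edges:
  a — {i,p,v,y}
  i — {a,p,v,y}
  p — {a,i}
  v — {a,i}
  y — {a,i}

N(v) = ["a", "i"]

Answer: ["a", "i"]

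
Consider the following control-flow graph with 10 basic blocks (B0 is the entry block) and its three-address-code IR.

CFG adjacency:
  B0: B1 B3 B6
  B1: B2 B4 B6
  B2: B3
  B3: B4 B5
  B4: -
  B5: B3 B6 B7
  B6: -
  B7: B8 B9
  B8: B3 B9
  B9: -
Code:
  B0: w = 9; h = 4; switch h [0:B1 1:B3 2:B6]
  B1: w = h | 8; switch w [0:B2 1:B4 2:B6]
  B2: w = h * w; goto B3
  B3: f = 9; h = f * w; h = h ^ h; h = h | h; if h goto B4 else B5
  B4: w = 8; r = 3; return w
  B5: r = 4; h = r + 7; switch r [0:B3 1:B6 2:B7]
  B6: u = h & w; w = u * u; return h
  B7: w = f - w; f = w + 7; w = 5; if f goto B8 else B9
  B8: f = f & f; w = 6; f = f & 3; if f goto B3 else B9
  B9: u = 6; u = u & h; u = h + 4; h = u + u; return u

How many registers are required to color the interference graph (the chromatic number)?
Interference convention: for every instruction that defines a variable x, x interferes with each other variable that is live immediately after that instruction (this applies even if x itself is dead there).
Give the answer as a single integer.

Answer: 4

Analysis:
Block summaries:
  B0: {h,w} / ∅
  B1: {w} / {h}
  B2: {w} / {h,w}
  B3: {f,h} / {w}
  B4: {r,w} / ∅
  B5: {h,r} / ∅
  B6: {u,w} / {h,w}
  B7: {f,w} / {f,w}
  B8: {f,w} / {f}
  B9: {h,u} / {h}

Backward fixpoint:
  B0 li=∅ lo={h,w}
  B1 li={h} lo={h,w}
  B2 li={h,w} lo={w}
  B3 li={w} lo={f,w}
  B4 li=∅ lo=∅
  B5 li={f,w} lo={f,h,w}
  B6 li={h,w} lo=∅
  B7 li={f,h,w} lo={f,h}
  B8 li={f,h} lo={h,w}
  B9 li={h} lo=∅

Interference:
  f — {h,r,w}
  h — {f,r,u,w}
  r — {f,h,w}
  u — {h}
  w — {f,h,r}

Chromatic number:
  clique {f,h,r,w} ⇒ need ≥ 4
  assign f→c1 h→c0 r→c2 u→c1 w→c3 — no edge inside a register ⇒ χ ≤ 4
  χ = 4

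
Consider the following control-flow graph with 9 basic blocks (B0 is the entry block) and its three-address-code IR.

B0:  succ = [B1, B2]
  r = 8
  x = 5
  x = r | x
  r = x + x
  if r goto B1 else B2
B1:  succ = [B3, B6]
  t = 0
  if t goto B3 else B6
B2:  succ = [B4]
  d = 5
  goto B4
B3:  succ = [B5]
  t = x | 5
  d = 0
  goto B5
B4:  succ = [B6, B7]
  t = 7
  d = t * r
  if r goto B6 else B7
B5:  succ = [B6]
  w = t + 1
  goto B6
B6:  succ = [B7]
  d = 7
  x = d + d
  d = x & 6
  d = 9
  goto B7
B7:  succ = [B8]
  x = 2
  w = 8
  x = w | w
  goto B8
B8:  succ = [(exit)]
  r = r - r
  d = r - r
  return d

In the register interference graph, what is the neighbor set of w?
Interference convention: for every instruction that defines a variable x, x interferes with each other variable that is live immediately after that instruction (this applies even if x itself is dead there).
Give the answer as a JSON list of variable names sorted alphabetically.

def/use:
  B0: {r,x} / ∅
  B1: {t} / ∅
  B2: {d} / ∅
  B3: {d,t} / {x}
  B4: {d,t} / {r}
  B5: {w} / {t}
  B6: {d,x} / ∅
  B7: {w,x} / ∅
  B8: {d,r} / {r}

Backward fixpoint:
  B0: in=∅ out={r,x}
  B1: in={r,x} out={r,x}
  B2: in={r} out={r}
  B3: in={r,x} out={r,t}
  B4: in={r} out={r}
  B5: in={r,t} out={r}
  B6: in={r} out={r}
  B7: in={r} out={r}
  B8: in={r} out=∅

Interfere edges:
  d — {r,t}
  r — {d,t,w,x}
  t — {d,r,x}
  w — {r}
  x — {r,t}

N(w) = ["r"]

Answer: ["r"]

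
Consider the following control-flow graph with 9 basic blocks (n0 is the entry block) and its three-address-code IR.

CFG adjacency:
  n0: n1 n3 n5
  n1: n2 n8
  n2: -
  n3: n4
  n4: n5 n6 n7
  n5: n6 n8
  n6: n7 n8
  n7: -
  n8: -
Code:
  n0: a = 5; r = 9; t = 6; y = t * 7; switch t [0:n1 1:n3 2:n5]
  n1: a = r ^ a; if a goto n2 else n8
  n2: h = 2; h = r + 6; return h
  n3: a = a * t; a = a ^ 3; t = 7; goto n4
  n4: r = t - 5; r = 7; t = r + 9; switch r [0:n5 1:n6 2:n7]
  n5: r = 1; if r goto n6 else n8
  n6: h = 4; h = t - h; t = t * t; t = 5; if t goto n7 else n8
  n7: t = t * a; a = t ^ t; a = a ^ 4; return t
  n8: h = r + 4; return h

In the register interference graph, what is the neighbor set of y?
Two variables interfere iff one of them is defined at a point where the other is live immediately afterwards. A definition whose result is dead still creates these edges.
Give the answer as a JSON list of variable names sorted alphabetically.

Answer: ["a", "r", "t"]

Derivation:
Block summaries:
  n0 def {a,r,t,y} use ∅
  n1 def {a} use {a,r}
  n2 def {h} use {r}
  n3 def {a,t} use {a,t}
  n4 def {r,t} use {t}
  n5 def {r} use ∅
  n6 def {h,t} use {t}
  n7 def {a,t} use {a,t}
  n8 def {h} use {r}

Live sets:
  n0 li=∅ lo={a,r,t}
  n1 li={a,r} lo={r}
  n2 li={r} lo=∅
  n3 li={a,t} lo={a,t}
  n4 li={a,t} lo={a,r,t}
  n5 li={a,t} lo={a,r,t}
  n6 li={a,r,t} lo={a,r,t}
  n7 li={a,t} lo=∅
  n8 li={r} lo=∅

Interfere edges:
  a↔{h,r,t,y}
  h↔{a,r,t}
  r↔{a,h,t,y}
  t↔{a,h,r,y}
  y↔{a,r,t}

N(y) = ["a", "r", "t"]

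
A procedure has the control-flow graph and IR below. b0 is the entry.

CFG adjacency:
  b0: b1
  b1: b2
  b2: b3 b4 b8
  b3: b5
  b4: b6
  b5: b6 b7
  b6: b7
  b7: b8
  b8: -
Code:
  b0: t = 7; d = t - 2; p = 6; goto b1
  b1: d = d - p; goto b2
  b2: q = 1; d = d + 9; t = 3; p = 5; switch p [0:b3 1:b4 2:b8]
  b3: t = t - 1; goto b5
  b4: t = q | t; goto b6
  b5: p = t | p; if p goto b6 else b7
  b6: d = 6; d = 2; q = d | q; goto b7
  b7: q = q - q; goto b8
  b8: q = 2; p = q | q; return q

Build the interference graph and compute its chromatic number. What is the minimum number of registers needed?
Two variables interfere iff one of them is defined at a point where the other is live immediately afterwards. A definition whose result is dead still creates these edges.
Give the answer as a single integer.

Answer: 3

Working:
Per-block:
  b0 def {d,p,t} use ∅
  b1 def {d} use {d,p}
  b2 def {d,p,q,t} use {d}
  b3 def {t} use {t}
  b4 def {t} use {q,t}
  b5 def {p} use {p,t}
  b6 def {d,q} use {q}
  b7 def {q} use {q}
  b8 def {p,q} use ∅

Live sets:
  b0 li=∅ lo={d,p}
  b1 li={d,p} lo={d}
  b2 li={d} lo={p,q,t}
  b3 li={p,q,t} lo={p,q,t}
  b4 li={q,t} lo={q}
  b5 li={p,q,t} lo={q}
  b6 li={q} lo={q}
  b7 li={q} lo=∅
  b8 li=∅ lo=∅

Interfere edges:
  d↔{p,q}
  p↔{d,q,t}
  q↔{d,p,t}
  t↔{p,q}

Chromatic number:
  clique {d,p,q} ⇒ need ≥ 3
  assign d→R2 p→R0 q→R1 t→R2 — no edge inside a register ⇒ χ ≤ 3
  χ = 3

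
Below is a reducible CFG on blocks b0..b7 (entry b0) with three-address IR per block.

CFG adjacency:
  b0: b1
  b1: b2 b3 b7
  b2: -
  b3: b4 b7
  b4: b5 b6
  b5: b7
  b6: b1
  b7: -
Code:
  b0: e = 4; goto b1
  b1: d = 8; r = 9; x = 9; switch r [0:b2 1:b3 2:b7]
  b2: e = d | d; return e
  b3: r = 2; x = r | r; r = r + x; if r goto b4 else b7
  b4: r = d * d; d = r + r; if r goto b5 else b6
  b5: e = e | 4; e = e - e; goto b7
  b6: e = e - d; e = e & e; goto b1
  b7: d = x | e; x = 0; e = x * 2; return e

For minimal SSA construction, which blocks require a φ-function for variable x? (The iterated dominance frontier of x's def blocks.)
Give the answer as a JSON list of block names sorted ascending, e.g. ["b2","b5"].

idom tree: b1←b0 b2←b1 b3←b1 b4←b3 b5←b4 b6←b4 b7←b1
Join-block Dom:
  b1: preds {b0,b6}: {b0} ∩ {b0,b1,b3,b4,b6} = {b0}; idom=b0
  b7: preds {b1,b3,b5}: {b0,b1} ∩ {b0,b1,b3} ∩ {b0,b1,b3,b4,b5} = {b0,b1}; idom=b1

DF walk-up:
  b1←b0: walk · to b0
  b1←b6: walk b6→b4→b3→b1 to b0
  b7←b1: walk · to b1
  b7←b3: walk b3 to b1
  b7←b5: walk b5→b4→b3 to b1
  b0 → ∅
  b1 → {b1}
  b2 → ∅
  b3 → {b1,b7}
  b4 → {b1,b7}
  b5 → {b7}
  b6 → {b1}
  b7 → ∅

φ for x: defs {b1,b3,b7}
  DF⁺ = {b1,b7}

Answer: ["b1", "b7"]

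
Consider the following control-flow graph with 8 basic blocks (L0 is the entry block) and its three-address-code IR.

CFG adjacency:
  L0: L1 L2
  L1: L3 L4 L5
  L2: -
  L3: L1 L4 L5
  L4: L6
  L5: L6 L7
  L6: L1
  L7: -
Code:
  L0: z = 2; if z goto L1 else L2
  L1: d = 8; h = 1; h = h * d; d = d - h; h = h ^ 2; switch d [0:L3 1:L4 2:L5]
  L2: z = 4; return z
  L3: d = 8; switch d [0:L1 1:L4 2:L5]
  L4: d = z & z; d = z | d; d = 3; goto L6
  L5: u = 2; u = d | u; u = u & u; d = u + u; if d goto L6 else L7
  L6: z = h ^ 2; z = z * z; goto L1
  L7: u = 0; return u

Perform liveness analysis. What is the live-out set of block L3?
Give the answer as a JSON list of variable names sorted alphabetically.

Answer: ["d", "h", "z"]

Derivation:
Block summaries:
  L0: {z} / ∅
  L1: {d,h} / ∅
  L2: {z} / ∅
  L3: {d} / ∅
  L4: {d} / {z}
  L5: {d,u} / {d}
  L6: {z} / {h}
  L7: {u} / ∅

Live sets:
  L0: in=∅ out={z}
  L1: in={z} out={d,h,z}
  L2: in=∅ out=∅
  L3: in={h,z} out={d,h,z}
  L4: in={h,z} out={h}
  L5: in={d,h} out={h}
  L6: in={h} out={z}
  L7: in=∅ out=∅

live-out(L3) = ["d", "h", "z"]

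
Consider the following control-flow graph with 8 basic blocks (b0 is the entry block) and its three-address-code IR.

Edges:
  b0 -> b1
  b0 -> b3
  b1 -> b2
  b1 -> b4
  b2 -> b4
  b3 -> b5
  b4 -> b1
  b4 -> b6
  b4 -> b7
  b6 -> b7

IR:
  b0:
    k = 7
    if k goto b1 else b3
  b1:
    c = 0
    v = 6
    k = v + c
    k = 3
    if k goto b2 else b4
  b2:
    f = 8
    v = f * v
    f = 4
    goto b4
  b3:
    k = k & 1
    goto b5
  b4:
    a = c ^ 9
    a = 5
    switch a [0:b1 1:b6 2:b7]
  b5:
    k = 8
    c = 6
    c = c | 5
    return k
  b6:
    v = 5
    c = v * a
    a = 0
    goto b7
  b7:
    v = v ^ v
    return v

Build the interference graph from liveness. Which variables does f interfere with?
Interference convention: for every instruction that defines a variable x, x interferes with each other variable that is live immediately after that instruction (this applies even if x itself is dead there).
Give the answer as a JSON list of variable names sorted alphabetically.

Answer: ["c", "v"]

Analysis:
def/use:
  b0: def={k} ue=∅
  b1: def={c,k,v} ue=∅
  b2: def={f,v} ue={v}
  b3: def={k} ue={k}
  b4: def={a} ue={c}
  b5: def={c,k} ue=∅
  b6: def={a,c,v} ue={a}
  b7: def={v} ue={v}

Backward fixpoint:
  live b0: ∅→{k}
  live b1: ∅→{c,v}
  live b2: {c,v}→{c,v}
  live b3: {k}→∅
  live b4: {c,v}→{a,v}
  live b5: ∅→∅
  live b6: {a}→{v}
  live b7: {v}→∅

Interference:
  a↔{v}
  c↔{f,k,v}
  f↔{c,v}
  k↔{c,v}
  v↔{a,c,f,k}

N(f) = ["c", "v"]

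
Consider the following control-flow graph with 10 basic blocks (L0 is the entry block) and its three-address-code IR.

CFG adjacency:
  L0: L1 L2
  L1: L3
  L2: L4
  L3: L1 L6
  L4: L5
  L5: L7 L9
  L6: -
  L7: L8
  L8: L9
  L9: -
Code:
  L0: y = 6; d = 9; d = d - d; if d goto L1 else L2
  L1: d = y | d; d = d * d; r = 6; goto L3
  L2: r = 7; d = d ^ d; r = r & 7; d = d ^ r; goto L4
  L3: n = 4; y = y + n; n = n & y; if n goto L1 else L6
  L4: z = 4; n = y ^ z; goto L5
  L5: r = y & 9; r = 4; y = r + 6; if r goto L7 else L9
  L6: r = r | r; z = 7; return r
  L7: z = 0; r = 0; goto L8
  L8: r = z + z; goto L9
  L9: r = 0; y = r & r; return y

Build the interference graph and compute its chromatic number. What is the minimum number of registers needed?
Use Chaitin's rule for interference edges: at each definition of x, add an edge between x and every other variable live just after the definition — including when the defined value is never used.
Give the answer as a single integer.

Per-block:
  L0: {d,y} / ∅
  L1: {d,r} / {d,y}
  L2: {d,r} / {d}
  L3: {n,y} / {y}
  L4: {n,z} / {y}
  L5: {r,y} / {y}
  L6: {r,z} / {r}
  L7: {r,z} / ∅
  L8: {r} / {z}
  L9: {r,y} / ∅

Live sets:
  L0 li=∅ lo={d,y}
  L1 li={d,y} lo={d,r,y}
  L2 li={d,y} lo={y}
  L3 li={d,r,y} lo={d,r,y}
  L4 li={y} lo={y}
  L5 li={y} lo=∅
  L6 li={r} lo=∅
  L7 li=∅ lo={z}
  L8 li={z} lo=∅
  L9 li=∅ lo=∅

Interfere edges:
  d↔{n,r,y}
  n↔{d,r,y}
  r↔{d,n,y,z}
  y↔{d,n,r,z}
  z↔{r,y}

Registers:
  clique {d,n,r,y} ⇒ need ≥ 4
  4-colouring: c0={r}  c1={y}  c2={d,z}  c3={n}
  χ = 4

Answer: 4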